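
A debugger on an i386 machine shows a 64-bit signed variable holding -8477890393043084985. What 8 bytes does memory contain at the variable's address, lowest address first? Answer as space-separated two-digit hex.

Two's complement of -8477890393043084985 in 64 bits: 8477890393043084985 = 0x75A784650A07A6B9; invert → 0x8A587B9AF5F85946; add 1 → 0x8A587B9AF5F85947.
Split into bytes (most-significant first): 8A 58 7B 9A F5 F8 59 47.
In little-endian order the low byte comes first in memory.
So at ascending addresses the bytes are 47 59 F8 F5 9A 7B 58 8A.

47 59 F8 F5 9A 7B 58 8A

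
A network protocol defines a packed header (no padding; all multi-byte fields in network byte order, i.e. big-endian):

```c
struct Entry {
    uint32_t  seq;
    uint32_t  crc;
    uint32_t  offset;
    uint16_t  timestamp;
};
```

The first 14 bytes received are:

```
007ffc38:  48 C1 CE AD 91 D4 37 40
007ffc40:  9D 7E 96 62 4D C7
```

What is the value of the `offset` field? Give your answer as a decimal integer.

2642318946

`offset` follows `seq` (4 B), `crc` (4 B), so it starts at offset 4 + 4 = 8 and occupies 4 bytes.
Bytes at offsets 8..11: 9D 7E 96 62.
In big-endian order the high byte comes first in memory.
The bytes are already most-significant first: 0x9D7E9662.
0x9D7E9662 = 2642318946.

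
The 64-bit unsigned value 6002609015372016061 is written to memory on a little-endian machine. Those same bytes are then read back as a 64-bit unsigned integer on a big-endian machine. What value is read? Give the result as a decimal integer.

13648667358494805331

6002609015372016061 in 64-bit hexadecimal is 0x534D8D18A6CE69BD.
Stored little-endian, the bytes at ascending addresses are BD 69 CE A6 18 8D 4D 53.
Read back as big-endian, the last byte is least significant, giving 0xBD69CEA6188D4D53.
0xBD69CEA6188D4D53 = 13648667358494805331.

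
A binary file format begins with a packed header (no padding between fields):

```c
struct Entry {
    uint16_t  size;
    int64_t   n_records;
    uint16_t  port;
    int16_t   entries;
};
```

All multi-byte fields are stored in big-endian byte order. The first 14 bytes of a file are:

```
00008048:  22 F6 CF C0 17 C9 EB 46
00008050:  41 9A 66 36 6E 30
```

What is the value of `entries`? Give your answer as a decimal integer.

`entries` follows `size` (2 B), `n_records` (8 B), `port` (2 B), so it starts at offset 2 + 8 + 2 = 12 and occupies 2 bytes.
Bytes at offsets 12..13: 6E 30.
Big-endian: lowest address holds the most-significant byte.
The bytes are already most-significant first: 0x6E30.
0x6E30 = 28208.

28208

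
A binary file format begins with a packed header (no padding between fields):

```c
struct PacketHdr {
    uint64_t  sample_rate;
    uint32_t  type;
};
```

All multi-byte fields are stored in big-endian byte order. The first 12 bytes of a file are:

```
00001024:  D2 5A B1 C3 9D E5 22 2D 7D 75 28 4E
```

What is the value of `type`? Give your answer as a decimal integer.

2104830030

`type` follows `sample_rate` (8 bytes), so it starts at byte offset 8 and occupies 4 bytes.
Bytes at offsets 8..11: 7D 75 28 4E.
In big-endian order the high byte comes first in memory.
The bytes are already most-significant first: 0x7D75284E.
0x7D75284E = 2104830030.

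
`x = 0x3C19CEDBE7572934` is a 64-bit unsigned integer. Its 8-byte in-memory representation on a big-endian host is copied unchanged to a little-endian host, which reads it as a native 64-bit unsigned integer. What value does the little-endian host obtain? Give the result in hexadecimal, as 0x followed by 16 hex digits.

Stored big-endian, the bytes at ascending addresses are 3C 19 CE DB E7 57 29 34.
Read back as little-endian, the first byte is least significant, giving 0x342957E7DBCE193C.

0x342957E7DBCE193C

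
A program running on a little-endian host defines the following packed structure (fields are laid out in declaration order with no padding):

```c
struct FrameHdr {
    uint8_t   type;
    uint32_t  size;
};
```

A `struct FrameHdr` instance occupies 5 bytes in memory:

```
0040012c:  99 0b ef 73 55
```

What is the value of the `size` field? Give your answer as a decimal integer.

`size` follows `type` (1 byte), so it starts at byte offset 1 and occupies 4 bytes.
Bytes at offsets 1..4: 0B EF 73 55.
Little-endian: lowest address holds the least-significant byte.
Reassemble most-significant byte first: 55 73 EF 0B → 0x5573EF0B.
0x5573EF0B = 1433661195.

1433661195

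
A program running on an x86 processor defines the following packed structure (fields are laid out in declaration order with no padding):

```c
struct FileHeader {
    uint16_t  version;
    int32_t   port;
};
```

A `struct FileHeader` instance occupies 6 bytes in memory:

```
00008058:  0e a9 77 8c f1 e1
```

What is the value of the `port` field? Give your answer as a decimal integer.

-504263561

`port` follows `version` (2 bytes), so it starts at byte offset 2 and occupies 4 bytes.
Bytes at offsets 2..5: 77 8C F1 E1.
In little-endian order the low byte comes first in memory.
Reassemble most-significant byte first: E1 F1 8C 77 → 0xE1F18C77.
Top bit is set, so as a signed 32-bit value this is 0xE1F18C77 − 2^32 = -504263561.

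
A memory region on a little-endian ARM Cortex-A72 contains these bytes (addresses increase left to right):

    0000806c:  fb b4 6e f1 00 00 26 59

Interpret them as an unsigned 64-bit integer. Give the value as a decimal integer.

Little-endian stores the least-significant byte at the lowest address.
Reassemble most-significant byte first: 59 26 00 00 F1 6E B4 FB → 0x59260000F16EB4FB.
0x59260000F16EB4FB = 6423821922541155579.

6423821922541155579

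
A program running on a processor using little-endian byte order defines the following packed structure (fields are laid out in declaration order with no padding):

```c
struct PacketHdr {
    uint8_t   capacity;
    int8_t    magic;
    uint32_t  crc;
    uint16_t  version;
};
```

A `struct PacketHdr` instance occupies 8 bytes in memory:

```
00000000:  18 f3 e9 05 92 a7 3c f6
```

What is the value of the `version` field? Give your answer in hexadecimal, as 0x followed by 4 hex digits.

0xF63C

`version` follows `capacity` (1 B), `magic` (1 B), `crc` (4 B), so it starts at offset 1 + 1 + 4 = 6 and occupies 2 bytes.
Bytes at offsets 6..7: 3C F6.
Little-endian stores the least-significant byte at the lowest address.
Reassemble most-significant byte first: F6 3C → 0xF63C.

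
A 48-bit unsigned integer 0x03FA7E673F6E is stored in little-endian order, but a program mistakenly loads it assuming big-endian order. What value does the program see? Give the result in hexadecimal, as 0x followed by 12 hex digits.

0x6E3F677EFA03

Stored little-endian, the bytes at ascending addresses are 6E 3F 67 7E FA 03.
Read back as big-endian, the last byte is least significant, giving 0x6E3F677EFA03.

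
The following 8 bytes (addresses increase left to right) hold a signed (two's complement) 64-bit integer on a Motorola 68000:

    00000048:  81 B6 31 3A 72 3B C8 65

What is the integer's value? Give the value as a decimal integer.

Big-endian stores the most-significant byte at the lowest address.
The bytes are already most-significant first: 0x81B6313A723BC865.
Top bit is set, so as a signed 64-bit value this is 0x81B6313A723BC865 − 2^64 = -9100031869961123739.

-9100031869961123739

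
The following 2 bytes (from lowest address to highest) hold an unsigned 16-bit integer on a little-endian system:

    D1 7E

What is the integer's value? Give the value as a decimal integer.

32465

In little-endian order the low byte comes first in memory.
Reassemble most-significant byte first: 7E D1 → 0x7ED1.
0x7ED1 = 32465.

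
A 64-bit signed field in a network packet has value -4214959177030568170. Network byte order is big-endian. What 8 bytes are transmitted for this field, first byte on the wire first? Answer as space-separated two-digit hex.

C5 81 74 F5 D6 51 F7 16

Two's complement of -4214959177030568170 in 64 bits: 4214959177030568170 = 0x3A7E8B0A29AE08EA; invert → 0xC58174F5D651F715; add 1 → 0xC58174F5D651F716.
Split into bytes (most-significant first): C5 81 74 F5 D6 51 F7 16.
Big-endian stores the most-significant byte at the lowest address.
So the memory order matches the most-significant-first order: C5 81 74 F5 D6 51 F7 16.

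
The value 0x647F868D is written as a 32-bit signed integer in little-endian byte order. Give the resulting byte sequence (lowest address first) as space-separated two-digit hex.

Split into bytes (most-significant first): 64 7F 86 8D.
In little-endian order the low byte comes first in memory.
So at ascending addresses the bytes are 8D 86 7F 64.

8D 86 7F 64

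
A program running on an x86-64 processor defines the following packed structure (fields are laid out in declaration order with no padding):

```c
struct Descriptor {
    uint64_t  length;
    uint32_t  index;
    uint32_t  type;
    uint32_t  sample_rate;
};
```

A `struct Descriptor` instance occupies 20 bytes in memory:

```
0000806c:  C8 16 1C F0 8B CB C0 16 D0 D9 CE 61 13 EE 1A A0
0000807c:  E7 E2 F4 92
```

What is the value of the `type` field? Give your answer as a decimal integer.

2686119443

`type` follows `length` (8 B), `index` (4 B), so it starts at offset 8 + 4 = 12 and occupies 4 bytes.
Bytes at offsets 12..15: 13 EE 1A A0.
Little-endian stores the least-significant byte at the lowest address.
Reassemble most-significant byte first: A0 1A EE 13 → 0xA01AEE13.
0xA01AEE13 = 2686119443.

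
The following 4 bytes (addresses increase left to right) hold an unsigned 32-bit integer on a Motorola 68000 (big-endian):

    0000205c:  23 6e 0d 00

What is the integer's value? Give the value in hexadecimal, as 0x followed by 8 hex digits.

0x236E0D00

In big-endian order the high byte comes first in memory.
The bytes are already most-significant first: 0x236E0D00.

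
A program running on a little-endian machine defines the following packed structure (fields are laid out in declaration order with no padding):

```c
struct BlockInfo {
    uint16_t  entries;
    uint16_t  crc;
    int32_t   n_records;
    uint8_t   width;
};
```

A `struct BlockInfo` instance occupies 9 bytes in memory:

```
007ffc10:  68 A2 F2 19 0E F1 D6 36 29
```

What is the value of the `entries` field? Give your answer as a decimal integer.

41576

`entries` is the first field, at byte offset 0, occupying 2 bytes.
Bytes at offsets 0..1: 68 A2.
In little-endian order the low byte comes first in memory.
Reassemble most-significant byte first: A2 68 → 0xA268.
0xA268 = 41576.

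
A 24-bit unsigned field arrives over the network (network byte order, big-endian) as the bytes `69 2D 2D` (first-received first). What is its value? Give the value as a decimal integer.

Big-endian: lowest address holds the most-significant byte.
The bytes are already most-significant first: 0x692D2D.
0x692D2D = 6892845.

6892845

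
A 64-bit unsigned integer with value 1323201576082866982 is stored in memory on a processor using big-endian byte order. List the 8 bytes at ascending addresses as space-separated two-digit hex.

12 5C F4 D2 A4 A8 03 26

1323201576082866982 in hexadecimal, padded to 64 bits, is 0x125CF4D2A4A80326.
Split into bytes (most-significant first): 12 5C F4 D2 A4 A8 03 26.
Big-endian stores the most-significant byte at the lowest address.
So the memory order matches the most-significant-first order: 12 5C F4 D2 A4 A8 03 26.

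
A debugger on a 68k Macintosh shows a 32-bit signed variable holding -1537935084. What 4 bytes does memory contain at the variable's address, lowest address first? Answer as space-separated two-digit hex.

A4 54 F9 14

Two's complement of -1537935084 in 32 bits: 1537935084 = 0x5BAB06EC; invert → 0xA454F913; add 1 → 0xA454F914.
Split into bytes (most-significant first): A4 54 F9 14.
Big-endian: lowest address holds the most-significant byte.
So the memory order matches the most-significant-first order: A4 54 F9 14.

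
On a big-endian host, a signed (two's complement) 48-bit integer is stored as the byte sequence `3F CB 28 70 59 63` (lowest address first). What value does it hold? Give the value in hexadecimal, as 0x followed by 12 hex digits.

In big-endian order the high byte comes first in memory.
The bytes are already most-significant first: 0x3FCB28705963.

0x3FCB28705963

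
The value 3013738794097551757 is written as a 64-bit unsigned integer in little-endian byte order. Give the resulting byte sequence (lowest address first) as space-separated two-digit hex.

8D A9 FF 3B 77 F3 D2 29

3013738794097551757 in hexadecimal, padded to 64 bits, is 0x29D2F3773BFFA98D.
Split into bytes (most-significant first): 29 D2 F3 77 3B FF A9 8D.
Little-endian stores the least-significant byte at the lowest address.
So at ascending addresses the bytes are 8D A9 FF 3B 77 F3 D2 29.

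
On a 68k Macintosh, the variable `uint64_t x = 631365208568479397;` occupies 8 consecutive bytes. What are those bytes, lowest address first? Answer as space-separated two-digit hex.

08 C3 0F 4F E4 43 BE A5

631365208568479397 in hexadecimal, padded to 64 bits, is 0x08C30F4FE443BEA5.
Split into bytes (most-significant first): 08 C3 0F 4F E4 43 BE A5.
Big-endian stores the most-significant byte at the lowest address.
So the memory order matches the most-significant-first order: 08 C3 0F 4F E4 43 BE A5.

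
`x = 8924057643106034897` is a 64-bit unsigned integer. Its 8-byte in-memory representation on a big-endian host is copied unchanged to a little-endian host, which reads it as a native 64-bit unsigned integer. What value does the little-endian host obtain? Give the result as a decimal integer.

8924057643106034897 in 64-bit hexadecimal is 0x7BD89F250C71E4D1.
Stored big-endian, the bytes at ascending addresses are 7B D8 9F 25 0C 71 E4 D1.
Read back as little-endian, the first byte is least significant, giving 0xD1E4710C259FD87B.
0xD1E4710C259FD87B = 15124337745601747067.

15124337745601747067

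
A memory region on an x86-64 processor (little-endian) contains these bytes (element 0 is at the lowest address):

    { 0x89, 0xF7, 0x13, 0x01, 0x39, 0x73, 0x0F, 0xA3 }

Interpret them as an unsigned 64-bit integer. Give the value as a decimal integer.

11749736641501329289

Little-endian: lowest address holds the least-significant byte.
Reassemble most-significant byte first: A3 0F 73 39 01 13 F7 89 → 0xA30F73390113F789.
0xA30F73390113F789 = 11749736641501329289.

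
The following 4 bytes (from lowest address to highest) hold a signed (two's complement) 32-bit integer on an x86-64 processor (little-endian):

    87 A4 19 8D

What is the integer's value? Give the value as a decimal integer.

In little-endian order the low byte comes first in memory.
Reassemble most-significant byte first: 8D 19 A4 87 → 0x8D19A487.
Top bit is set, so as a signed 32-bit value this is 0x8D19A487 − 2^32 = -1927699321.

-1927699321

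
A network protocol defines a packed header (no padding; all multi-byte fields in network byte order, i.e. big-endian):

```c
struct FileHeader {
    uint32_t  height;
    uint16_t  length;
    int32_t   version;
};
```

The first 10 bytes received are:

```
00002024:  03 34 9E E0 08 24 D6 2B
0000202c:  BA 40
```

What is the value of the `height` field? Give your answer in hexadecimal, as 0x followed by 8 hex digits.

0x03349EE0

`height` is the first field, at byte offset 0, occupying 4 bytes.
Bytes at offsets 0..3: 03 34 9E E0.
In big-endian order the high byte comes first in memory.
The bytes are already most-significant first: 0x03349EE0.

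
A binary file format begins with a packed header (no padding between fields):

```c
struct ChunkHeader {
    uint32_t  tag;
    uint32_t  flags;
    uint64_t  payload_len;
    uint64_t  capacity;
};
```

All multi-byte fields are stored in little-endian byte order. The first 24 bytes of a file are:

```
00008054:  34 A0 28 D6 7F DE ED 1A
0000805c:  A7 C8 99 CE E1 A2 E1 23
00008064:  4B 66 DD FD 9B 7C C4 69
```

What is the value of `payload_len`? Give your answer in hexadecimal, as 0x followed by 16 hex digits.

`payload_len` follows `tag` (4 B), `flags` (4 B), so it starts at offset 4 + 4 = 8 and occupies 8 bytes.
Bytes at offsets 8..15: A7 C8 99 CE E1 A2 E1 23.
Little-endian stores the least-significant byte at the lowest address.
Reassemble most-significant byte first: 23 E1 A2 E1 CE 99 C8 A7 → 0x23E1A2E1CE99C8A7.

0x23E1A2E1CE99C8A7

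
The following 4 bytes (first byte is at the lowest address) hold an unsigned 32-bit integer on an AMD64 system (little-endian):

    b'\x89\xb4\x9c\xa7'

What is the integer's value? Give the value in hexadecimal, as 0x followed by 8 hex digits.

Little-endian stores the least-significant byte at the lowest address.
Reassemble most-significant byte first: A7 9C B4 89 → 0xA79CB489.

0xA79CB489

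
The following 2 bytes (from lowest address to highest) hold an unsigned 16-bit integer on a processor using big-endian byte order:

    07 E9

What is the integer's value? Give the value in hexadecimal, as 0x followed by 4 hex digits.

0x07E9

Big-endian stores the most-significant byte at the lowest address.
The bytes are already most-significant first: 0x07E9.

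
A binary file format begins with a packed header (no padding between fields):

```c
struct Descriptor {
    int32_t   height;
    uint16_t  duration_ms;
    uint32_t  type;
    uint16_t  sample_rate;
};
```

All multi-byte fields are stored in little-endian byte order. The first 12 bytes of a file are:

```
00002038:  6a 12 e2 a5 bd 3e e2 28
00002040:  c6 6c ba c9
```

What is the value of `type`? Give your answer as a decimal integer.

1824925922

`type` follows `height` (4 B), `duration_ms` (2 B), so it starts at offset 4 + 2 = 6 and occupies 4 bytes.
Bytes at offsets 6..9: E2 28 C6 6C.
Little-endian stores the least-significant byte at the lowest address.
Reassemble most-significant byte first: 6C C6 28 E2 → 0x6CC628E2.
0x6CC628E2 = 1824925922.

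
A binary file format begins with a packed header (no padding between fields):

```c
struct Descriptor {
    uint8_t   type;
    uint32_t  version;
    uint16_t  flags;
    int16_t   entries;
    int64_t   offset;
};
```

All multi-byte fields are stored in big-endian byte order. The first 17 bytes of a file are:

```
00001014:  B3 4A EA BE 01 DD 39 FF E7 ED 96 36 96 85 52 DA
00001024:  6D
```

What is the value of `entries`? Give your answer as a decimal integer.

`entries` follows `type` (1 B), `version` (4 B), `flags` (2 B), so it starts at offset 1 + 4 + 2 = 7 and occupies 2 bytes.
Bytes at offsets 7..8: FF E7.
Big-endian stores the most-significant byte at the lowest address.
The bytes are already most-significant first: 0xFFE7.
Top bit is set, so as a signed 16-bit value this is 0xFFE7 − 2^16 = -25.

-25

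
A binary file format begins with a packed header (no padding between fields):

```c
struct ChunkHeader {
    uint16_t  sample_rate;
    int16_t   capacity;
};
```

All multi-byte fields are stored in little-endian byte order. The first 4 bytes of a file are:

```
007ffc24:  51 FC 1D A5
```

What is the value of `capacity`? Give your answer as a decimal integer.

-23267

`capacity` follows `sample_rate` (2 bytes), so it starts at byte offset 2 and occupies 2 bytes.
Bytes at offsets 2..3: 1D A5.
In little-endian order the low byte comes first in memory.
Reassemble most-significant byte first: A5 1D → 0xA51D.
Top bit is set, so as a signed 16-bit value this is 0xA51D − 2^16 = -23267.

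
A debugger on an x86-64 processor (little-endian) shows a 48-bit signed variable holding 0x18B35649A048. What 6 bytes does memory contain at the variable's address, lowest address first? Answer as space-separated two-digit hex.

Split into bytes (most-significant first): 18 B3 56 49 A0 48.
Little-endian: lowest address holds the least-significant byte.
So at ascending addresses the bytes are 48 A0 49 56 B3 18.

48 A0 49 56 B3 18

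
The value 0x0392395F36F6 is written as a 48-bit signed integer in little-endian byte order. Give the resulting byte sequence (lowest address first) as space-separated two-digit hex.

Split into bytes (most-significant first): 03 92 39 5F 36 F6.
In little-endian order the low byte comes first in memory.
So at ascending addresses the bytes are F6 36 5F 39 92 03.

F6 36 5F 39 92 03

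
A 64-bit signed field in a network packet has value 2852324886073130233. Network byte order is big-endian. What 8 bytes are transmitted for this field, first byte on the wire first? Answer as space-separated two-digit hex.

27 95 7E 5F 22 65 3C F9

2852324886073130233 in hexadecimal, padded to 64 bits, is 0x27957E5F22653CF9.
Split into bytes (most-significant first): 27 95 7E 5F 22 65 3C F9.
In big-endian order the high byte comes first in memory.
So the memory order matches the most-significant-first order: 27 95 7E 5F 22 65 3C F9.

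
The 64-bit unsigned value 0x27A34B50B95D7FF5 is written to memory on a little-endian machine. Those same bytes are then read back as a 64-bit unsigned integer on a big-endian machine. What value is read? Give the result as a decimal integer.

Stored little-endian, the bytes at ascending addresses are F5 7F 5D B9 50 4B A3 27.
Read back as big-endian, the last byte is least significant, giving 0xF57F5DB9504BA327.
0xF57F5DB9504BA327 = 17689960911832064807.

17689960911832064807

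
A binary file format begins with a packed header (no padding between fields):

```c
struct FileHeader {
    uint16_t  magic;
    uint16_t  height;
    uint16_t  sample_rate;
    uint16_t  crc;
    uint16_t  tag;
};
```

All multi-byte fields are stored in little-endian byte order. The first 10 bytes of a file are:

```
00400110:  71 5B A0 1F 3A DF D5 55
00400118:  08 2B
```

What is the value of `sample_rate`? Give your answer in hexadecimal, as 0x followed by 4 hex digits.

0xDF3A

`sample_rate` follows `magic` (2 B), `height` (2 B), so it starts at offset 2 + 2 = 4 and occupies 2 bytes.
Bytes at offsets 4..5: 3A DF.
Little-endian stores the least-significant byte at the lowest address.
Reassemble most-significant byte first: DF 3A → 0xDF3A.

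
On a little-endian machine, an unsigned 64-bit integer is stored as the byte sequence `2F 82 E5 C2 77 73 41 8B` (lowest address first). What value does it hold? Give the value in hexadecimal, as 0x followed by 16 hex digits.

Little-endian: lowest address holds the least-significant byte.
Reassemble most-significant byte first: 8B 41 73 77 C2 E5 82 2F → 0x8B417377C2E5822F.

0x8B417377C2E5822F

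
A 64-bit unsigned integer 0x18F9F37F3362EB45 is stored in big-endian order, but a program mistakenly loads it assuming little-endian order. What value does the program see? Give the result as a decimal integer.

5038228581473581336

Stored big-endian, the bytes at ascending addresses are 18 F9 F3 7F 33 62 EB 45.
Read back as little-endian, the first byte is least significant, giving 0x45EB62337FF3F918.
0x45EB62337FF3F918 = 5038228581473581336.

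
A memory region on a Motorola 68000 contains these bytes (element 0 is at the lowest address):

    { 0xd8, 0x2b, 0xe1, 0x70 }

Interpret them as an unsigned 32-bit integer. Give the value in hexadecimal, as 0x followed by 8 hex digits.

0xD82BE170

In big-endian order the high byte comes first in memory.
The bytes are already most-significant first: 0xD82BE170.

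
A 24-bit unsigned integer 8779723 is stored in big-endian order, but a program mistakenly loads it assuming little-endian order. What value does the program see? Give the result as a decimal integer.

8779723 in 24-bit hexadecimal is 0x85F7CB.
Stored big-endian, the bytes at ascending addresses are 85 F7 CB.
Read back as little-endian, the first byte is least significant, giving 0xCBF785.
0xCBF785 = 13367173.

13367173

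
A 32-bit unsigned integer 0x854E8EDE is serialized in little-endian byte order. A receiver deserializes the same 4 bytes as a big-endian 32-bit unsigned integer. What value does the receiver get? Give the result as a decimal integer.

Stored little-endian, the bytes at ascending addresses are DE 8E 4E 85.
Read back as big-endian, the last byte is least significant, giving 0xDE8E4E85.
0xDE8E4E85 = 3733868165.

3733868165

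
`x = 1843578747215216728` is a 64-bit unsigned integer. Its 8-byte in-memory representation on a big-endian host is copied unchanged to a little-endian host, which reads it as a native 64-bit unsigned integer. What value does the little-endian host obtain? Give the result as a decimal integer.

1843578747215216728 in 64-bit hexadecimal is 0x1995B51A57390058.
Stored big-endian, the bytes at ascending addresses are 19 95 B5 1A 57 39 00 58.
Read back as little-endian, the first byte is least significant, giving 0x580039571AB59519.
0x580039571AB59519 = 6341131321610704153.

6341131321610704153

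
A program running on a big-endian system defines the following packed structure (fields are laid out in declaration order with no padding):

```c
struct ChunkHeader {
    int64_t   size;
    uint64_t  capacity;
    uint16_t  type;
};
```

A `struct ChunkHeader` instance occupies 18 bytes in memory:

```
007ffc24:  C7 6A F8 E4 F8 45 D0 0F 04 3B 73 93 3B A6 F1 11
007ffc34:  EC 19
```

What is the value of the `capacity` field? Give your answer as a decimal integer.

`capacity` follows `size` (8 bytes), so it starts at byte offset 8 and occupies 8 bytes.
Bytes at offsets 8..15: 04 3B 73 93 3B A6 F1 11.
In big-endian order the high byte comes first in memory.
The bytes are already most-significant first: 0x043B73933BA6F111.
0x043B73933BA6F111 = 304964475975823633.

304964475975823633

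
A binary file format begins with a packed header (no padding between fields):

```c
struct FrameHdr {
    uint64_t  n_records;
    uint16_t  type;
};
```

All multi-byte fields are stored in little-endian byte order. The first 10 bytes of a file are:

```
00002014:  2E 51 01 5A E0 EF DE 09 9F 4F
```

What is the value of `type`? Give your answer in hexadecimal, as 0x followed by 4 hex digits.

`type` follows `n_records` (8 bytes), so it starts at byte offset 8 and occupies 2 bytes.
Bytes at offsets 8..9: 9F 4F.
In little-endian order the low byte comes first in memory.
Reassemble most-significant byte first: 4F 9F → 0x4F9F.

0x4F9F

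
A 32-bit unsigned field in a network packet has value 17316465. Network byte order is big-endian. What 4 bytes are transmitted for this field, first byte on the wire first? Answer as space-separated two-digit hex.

01 08 3A 71

17316465 in hexadecimal, padded to 32 bits, is 0x01083A71.
Split into bytes (most-significant first): 01 08 3A 71.
Big-endian: lowest address holds the most-significant byte.
So the memory order matches the most-significant-first order: 01 08 3A 71.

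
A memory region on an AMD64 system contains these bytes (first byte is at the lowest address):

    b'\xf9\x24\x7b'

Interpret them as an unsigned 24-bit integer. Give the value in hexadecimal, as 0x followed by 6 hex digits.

0x7B24F9

In little-endian order the low byte comes first in memory.
Reassemble most-significant byte first: 7B 24 F9 → 0x7B24F9.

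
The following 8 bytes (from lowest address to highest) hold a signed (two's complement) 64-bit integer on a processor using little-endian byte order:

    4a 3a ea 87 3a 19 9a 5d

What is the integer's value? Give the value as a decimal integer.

6744731131119811146

In little-endian order the low byte comes first in memory.
Reassemble most-significant byte first: 5D 9A 19 3A 87 EA 3A 4A → 0x5D9A193A87EA3A4A.
0x5D9A193A87EA3A4A = 6744731131119811146.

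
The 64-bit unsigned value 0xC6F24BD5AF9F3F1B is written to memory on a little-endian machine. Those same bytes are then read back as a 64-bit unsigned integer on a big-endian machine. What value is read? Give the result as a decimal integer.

1963463540103443142

Stored little-endian, the bytes at ascending addresses are 1B 3F 9F AF D5 4B F2 C6.
Read back as big-endian, the last byte is least significant, giving 0x1B3F9FAFD54BF2C6.
0x1B3F9FAFD54BF2C6 = 1963463540103443142.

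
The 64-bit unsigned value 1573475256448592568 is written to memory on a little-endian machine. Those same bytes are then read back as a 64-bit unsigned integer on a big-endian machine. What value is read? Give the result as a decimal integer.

13270556396347971093

1573475256448592568 in 64-bit hexadecimal is 0x15D61B68BB7C2AB8.
Stored little-endian, the bytes at ascending addresses are B8 2A 7C BB 68 1B D6 15.
Read back as big-endian, the last byte is least significant, giving 0xB82A7CBB681BD615.
0xB82A7CBB681BD615 = 13270556396347971093.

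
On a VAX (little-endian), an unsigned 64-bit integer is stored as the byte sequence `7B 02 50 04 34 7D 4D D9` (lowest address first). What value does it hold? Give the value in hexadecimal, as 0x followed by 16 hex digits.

Little-endian: lowest address holds the least-significant byte.
Reassemble most-significant byte first: D9 4D 7D 34 04 50 02 7B → 0xD94D7D340450027B.

0xD94D7D340450027B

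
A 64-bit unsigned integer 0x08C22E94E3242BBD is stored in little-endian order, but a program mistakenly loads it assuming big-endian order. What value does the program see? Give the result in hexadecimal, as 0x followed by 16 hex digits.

0xBD2B24E3942EC208

Stored little-endian, the bytes at ascending addresses are BD 2B 24 E3 94 2E C2 08.
Read back as big-endian, the last byte is least significant, giving 0xBD2B24E3942EC208.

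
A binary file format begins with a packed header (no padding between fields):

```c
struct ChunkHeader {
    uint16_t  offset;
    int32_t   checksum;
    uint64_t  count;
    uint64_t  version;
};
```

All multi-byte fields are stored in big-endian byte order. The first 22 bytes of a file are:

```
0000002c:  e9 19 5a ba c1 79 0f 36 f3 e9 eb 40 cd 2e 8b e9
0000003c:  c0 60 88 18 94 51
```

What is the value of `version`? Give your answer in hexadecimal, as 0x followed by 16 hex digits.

`version` follows `offset` (2 B), `checksum` (4 B), `count` (8 B), so it starts at offset 2 + 4 + 8 = 14 and occupies 8 bytes.
Bytes at offsets 14..21: 8B E9 C0 60 88 18 94 51.
Big-endian stores the most-significant byte at the lowest address.
The bytes are already most-significant first: 0x8BE9C06088189451.

0x8BE9C06088189451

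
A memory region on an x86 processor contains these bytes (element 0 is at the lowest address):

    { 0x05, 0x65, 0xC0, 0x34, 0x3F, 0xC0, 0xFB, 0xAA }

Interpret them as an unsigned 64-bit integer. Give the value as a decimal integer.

In little-endian order the low byte comes first in memory.
Reassemble most-significant byte first: AA FB C0 3F 34 C0 65 05 → 0xAAFBC03F34C06505.
0xAAFBC03F34C06505 = 12320652583302620421.

12320652583302620421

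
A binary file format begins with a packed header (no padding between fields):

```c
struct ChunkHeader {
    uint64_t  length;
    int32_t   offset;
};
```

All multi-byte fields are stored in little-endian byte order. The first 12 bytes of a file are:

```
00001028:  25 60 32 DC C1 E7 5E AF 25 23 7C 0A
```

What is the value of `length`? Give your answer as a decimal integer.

`length` is the first field, at byte offset 0, occupying 8 bytes.
Bytes at offsets 0..7: 25 60 32 DC C1 E7 5E AF.
Little-endian: lowest address holds the least-significant byte.
Reassemble most-significant byte first: AF 5E E7 C1 DC 32 60 25 → 0xAF5EE7C1DC326025.
0xAF5EE7C1DC326025 = 12636792424257183781.

12636792424257183781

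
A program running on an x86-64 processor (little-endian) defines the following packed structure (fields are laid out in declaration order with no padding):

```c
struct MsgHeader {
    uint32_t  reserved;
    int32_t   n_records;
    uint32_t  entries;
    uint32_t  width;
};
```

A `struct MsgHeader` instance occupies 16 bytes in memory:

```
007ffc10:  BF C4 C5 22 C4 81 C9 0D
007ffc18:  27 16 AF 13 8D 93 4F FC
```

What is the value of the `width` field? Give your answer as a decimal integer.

`width` follows `reserved` (4 B), `n_records` (4 B), `entries` (4 B), so it starts at offset 4 + 4 + 4 = 12 and occupies 4 bytes.
Bytes at offsets 12..15: 8D 93 4F FC.
Little-endian stores the least-significant byte at the lowest address.
Reassemble most-significant byte first: FC 4F 93 8D → 0xFC4F938D.
0xFC4F938D = 4233073549.

4233073549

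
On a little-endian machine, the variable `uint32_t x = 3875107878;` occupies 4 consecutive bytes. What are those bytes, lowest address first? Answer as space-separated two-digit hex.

3875107878 in hexadecimal, padded to 32 bits, is 0xE6F97426.
Split into bytes (most-significant first): E6 F9 74 26.
Little-endian: lowest address holds the least-significant byte.
So at ascending addresses the bytes are 26 74 F9 E6.

26 74 F9 E6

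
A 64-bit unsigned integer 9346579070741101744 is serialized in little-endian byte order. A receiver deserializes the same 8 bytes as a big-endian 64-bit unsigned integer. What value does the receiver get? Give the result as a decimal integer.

9346579070741101744 in 64-bit hexadecimal is 0x81B5B825009FBCB0.
Stored little-endian, the bytes at ascending addresses are B0 BC 9F 00 25 B8 B5 81.
Read back as big-endian, the last byte is least significant, giving 0xB0BC9F0025B8B581.
0xB0BC9F0025B8B581 = 12735228669278598529.

12735228669278598529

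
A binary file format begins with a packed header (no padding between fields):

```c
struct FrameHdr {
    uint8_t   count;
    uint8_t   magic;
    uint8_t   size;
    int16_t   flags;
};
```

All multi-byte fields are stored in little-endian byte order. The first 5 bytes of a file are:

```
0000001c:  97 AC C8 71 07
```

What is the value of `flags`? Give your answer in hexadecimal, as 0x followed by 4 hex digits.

0x0771

`flags` follows `count` (1 B), `magic` (1 B), `size` (1 B), so it starts at offset 1 + 1 + 1 = 3 and occupies 2 bytes.
Bytes at offsets 3..4: 71 07.
In little-endian order the low byte comes first in memory.
Reassemble most-significant byte first: 07 71 → 0x0771.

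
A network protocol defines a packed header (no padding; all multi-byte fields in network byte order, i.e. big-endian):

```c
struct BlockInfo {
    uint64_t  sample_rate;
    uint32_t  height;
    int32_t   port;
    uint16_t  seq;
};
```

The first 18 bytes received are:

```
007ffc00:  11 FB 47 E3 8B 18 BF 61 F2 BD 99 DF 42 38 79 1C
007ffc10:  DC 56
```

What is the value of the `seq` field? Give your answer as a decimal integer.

56406

`seq` follows `sample_rate` (8 B), `height` (4 B), `port` (4 B), so it starts at offset 8 + 4 + 4 = 16 and occupies 2 bytes.
Bytes at offsets 16..17: DC 56.
Big-endian stores the most-significant byte at the lowest address.
The bytes are already most-significant first: 0xDC56.
0xDC56 = 56406.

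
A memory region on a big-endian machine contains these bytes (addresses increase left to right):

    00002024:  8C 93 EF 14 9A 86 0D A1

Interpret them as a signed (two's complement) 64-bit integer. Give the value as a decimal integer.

In big-endian order the high byte comes first in memory.
The bytes are already most-significant first: 0x8C93EF149A860DA1.
Top bit is set, so as a signed 64-bit value this is 0x8C93EF149A860DA1 − 2^64 = -8317041215052313183.

-8317041215052313183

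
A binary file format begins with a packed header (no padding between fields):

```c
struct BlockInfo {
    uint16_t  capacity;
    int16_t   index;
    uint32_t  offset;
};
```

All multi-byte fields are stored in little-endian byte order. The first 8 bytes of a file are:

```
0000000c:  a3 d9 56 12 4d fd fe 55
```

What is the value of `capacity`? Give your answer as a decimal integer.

`capacity` is the first field, at byte offset 0, occupying 2 bytes.
Bytes at offsets 0..1: A3 D9.
Little-endian: lowest address holds the least-significant byte.
Reassemble most-significant byte first: D9 A3 → 0xD9A3.
0xD9A3 = 55715.

55715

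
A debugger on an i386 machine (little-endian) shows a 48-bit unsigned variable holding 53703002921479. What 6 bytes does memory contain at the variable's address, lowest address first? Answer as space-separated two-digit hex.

53703002921479 in hexadecimal, padded to 48 bits, is 0x30D7B4699A07.
Split into bytes (most-significant first): 30 D7 B4 69 9A 07.
Little-endian: lowest address holds the least-significant byte.
So at ascending addresses the bytes are 07 9A 69 B4 D7 30.

07 9A 69 B4 D7 30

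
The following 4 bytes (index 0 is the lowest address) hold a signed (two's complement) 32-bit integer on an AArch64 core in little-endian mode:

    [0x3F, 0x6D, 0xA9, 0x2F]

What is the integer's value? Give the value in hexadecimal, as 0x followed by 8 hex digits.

In little-endian order the low byte comes first in memory.
Reassemble most-significant byte first: 2F A9 6D 3F → 0x2FA96D3F.

0x2FA96D3F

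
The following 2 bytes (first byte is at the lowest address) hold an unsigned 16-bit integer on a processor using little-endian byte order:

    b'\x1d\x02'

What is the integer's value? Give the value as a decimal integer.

541

Little-endian: lowest address holds the least-significant byte.
Reassemble most-significant byte first: 02 1D → 0x021D.
0x021D = 541.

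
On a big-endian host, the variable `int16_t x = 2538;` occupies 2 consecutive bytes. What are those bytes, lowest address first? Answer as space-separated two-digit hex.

2538 in hexadecimal, padded to 16 bits, is 0x09EA.
Split into bytes (most-significant first): 09 EA.
In big-endian order the high byte comes first in memory.
So the memory order matches the most-significant-first order: 09 EA.

09 EA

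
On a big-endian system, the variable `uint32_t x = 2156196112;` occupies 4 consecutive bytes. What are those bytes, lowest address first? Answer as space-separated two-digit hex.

80 84 F1 10

2156196112 in hexadecimal, padded to 32 bits, is 0x8084F110.
Split into bytes (most-significant first): 80 84 F1 10.
In big-endian order the high byte comes first in memory.
So the memory order matches the most-significant-first order: 80 84 F1 10.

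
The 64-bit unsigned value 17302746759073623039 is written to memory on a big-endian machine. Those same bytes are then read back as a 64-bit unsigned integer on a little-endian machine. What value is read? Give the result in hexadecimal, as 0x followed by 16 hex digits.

17302746759073623039 in 64-bit hexadecimal is 0xF01FB480E51FEBFF.
Stored big-endian, the bytes at ascending addresses are F0 1F B4 80 E5 1F EB FF.
Read back as little-endian, the first byte is least significant, giving 0xFFEB1FE580B41FF0.

0xFFEB1FE580B41FF0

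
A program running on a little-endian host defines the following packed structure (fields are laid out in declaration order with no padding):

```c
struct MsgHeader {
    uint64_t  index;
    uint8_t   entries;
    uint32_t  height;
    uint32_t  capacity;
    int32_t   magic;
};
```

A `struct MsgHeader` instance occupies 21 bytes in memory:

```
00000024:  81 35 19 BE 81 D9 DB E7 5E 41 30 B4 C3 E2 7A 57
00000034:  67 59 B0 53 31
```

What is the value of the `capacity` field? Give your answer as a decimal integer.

1733786338

`capacity` follows `index` (8 B), `entries` (1 B), `height` (4 B), so it starts at offset 8 + 1 + 4 = 13 and occupies 4 bytes.
Bytes at offsets 13..16: E2 7A 57 67.
Little-endian stores the least-significant byte at the lowest address.
Reassemble most-significant byte first: 67 57 7A E2 → 0x67577AE2.
0x67577AE2 = 1733786338.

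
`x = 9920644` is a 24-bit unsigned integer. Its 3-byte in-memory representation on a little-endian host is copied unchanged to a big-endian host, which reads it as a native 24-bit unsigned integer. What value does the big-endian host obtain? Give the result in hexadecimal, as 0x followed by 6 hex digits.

0x846097

9920644 in 24-bit hexadecimal is 0x976084.
Stored little-endian, the bytes at ascending addresses are 84 60 97.
Read back as big-endian, the last byte is least significant, giving 0x846097.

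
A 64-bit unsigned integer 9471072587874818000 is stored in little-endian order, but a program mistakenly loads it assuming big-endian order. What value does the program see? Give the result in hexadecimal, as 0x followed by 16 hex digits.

0xD0D737BA56027083

9471072587874818000 in 64-bit hexadecimal is 0x83700256BA37D7D0.
Stored little-endian, the bytes at ascending addresses are D0 D7 37 BA 56 02 70 83.
Read back as big-endian, the last byte is least significant, giving 0xD0D737BA56027083.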